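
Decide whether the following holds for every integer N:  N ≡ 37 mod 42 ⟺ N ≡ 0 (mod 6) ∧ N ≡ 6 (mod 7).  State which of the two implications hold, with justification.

(⟹) This fails: N = 37 gives 37 ≡ 37 (mod 42) but 37 ≡ 1 (mod 6), so the conjunction on the right does not hold.

(⟸) This fails: N = 6 satisfies both congruences on the right (6 ≡ 0 mod 6 and 6 ≡ 6 mod 7) yet 6 ≡ 6 (mod 42), not 37.

Neither implication holds.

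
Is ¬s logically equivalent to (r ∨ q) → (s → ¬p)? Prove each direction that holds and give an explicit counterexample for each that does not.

(⇒) holds; (⇐) fails.

Forward direction. Assume the antecedent. If s is true, the antecedent cannot hold. If s is false, (r ∨ q) → (s → ¬p) reduces to true regardless of the other variables. Either way (r ∨ q) → (s → ¬p) holds.

Converse. This fails. Under p = F, r = F, s = T, q = F, the left side is false but the right side is true.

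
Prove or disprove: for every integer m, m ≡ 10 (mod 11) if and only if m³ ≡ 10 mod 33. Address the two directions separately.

[⇐] The residues r modulo 33 with r³ ≡ 10 (mod 33) are exactly {10}, and each is ≡ 10 (mod 11).

[⇒] This fails: take m = 21. Then 21 ≡ 10 (mod 11), but 21³ = 9261 ≡ 21 (mod 33), not 10.

Not equivalent: only (⇐) holds.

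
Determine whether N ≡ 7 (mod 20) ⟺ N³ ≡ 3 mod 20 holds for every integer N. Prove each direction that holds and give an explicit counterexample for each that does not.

Both implications hold.

(→) Suppose N ≡ 7 (mod 20). Write N = 20j + 7. Then (20j + 7)³ = 8000j³ + 8400j² + 2940j + 343 = 20(400j³ + 420j² + 147j + 17) + 3, so N³ ≡ 3 (mod 20).

(←) Conversely, suppose N³ ≡ 3 (mod 20). The only residue r in {0, …, 19} with r³ ≡ 3 (mod 20) is r = 7, so N ≡ 7 (mod 20).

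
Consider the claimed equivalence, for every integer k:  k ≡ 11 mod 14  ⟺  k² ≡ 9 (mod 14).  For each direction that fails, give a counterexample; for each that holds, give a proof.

(⟹) Suppose k ≡ 11 mod 14. Write k = 14j + 11. Then (14j + 11)² = 196j² + 308j + 121 = 14(14j² + 22j + 8) + 9, so k² ≡ 9 (mod 14).

(⟸) This fails: take k = 3. Then 3² = 9 ≡ 9 (mod 14), yet 3 ≡ 3 (mod 14), not 11.

Only the forward implication holds.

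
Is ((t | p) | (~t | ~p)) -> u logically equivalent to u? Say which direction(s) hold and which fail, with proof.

Equivalent; both directions hold.

(⟹) Assume the antecedent. If u is true, u reduces to true regardless of the other variables. If u is false, the antecedent cannot hold. Either way u holds.

(⟸) Assume the antecedent. If u is true, ((t | p) | (~t | ~p)) -> u reduces to true regardless of the other variables. If u is false, the antecedent cannot hold. Either way ((t | p) | (~t | ~p)) -> u holds.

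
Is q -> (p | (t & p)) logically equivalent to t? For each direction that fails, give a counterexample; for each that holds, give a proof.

Both directions fail.

(⟹) This fails. Under p = F, q = F, t = F, the left side is true but the right side is false.

(⟸) This fails. Under p = F, q = T, t = T, the left side is false but the right side is true.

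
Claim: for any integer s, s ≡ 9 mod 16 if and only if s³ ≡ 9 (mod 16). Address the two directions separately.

(→) Suppose s ≡ 9 mod 16. Write s = 16j + 9. Then (16j + 9)³ = 4096j³ + 6912j² + 3888j + 729 = 16(256j³ + 432j² + 243j + 45) + 9, so s³ ≡ 9 (mod 16).

(←) Conversely, suppose s³ ≡ 9 (mod 16). The only residue r in {0, …, 15} with r³ ≡ 9 (mod 16) is r = 9, so s ≡ 9 (mod 16).

The biconditional holds.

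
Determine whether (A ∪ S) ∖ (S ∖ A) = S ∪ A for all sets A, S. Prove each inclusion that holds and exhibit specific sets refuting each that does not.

Only the forward inclusion holds.

(⟹) Let x ∈ (A ∪ S) ∖ (S ∖ A). Then either x ∈ A and x ∉ S; or x ∈ A ∩ S. In each case x ∈ S ∪ A, so (A ∪ S) ∖ (S ∖ A) ⊆ S ∪ A.

(⟸) This inclusion fails. Take A = ∅, S = {1}; then 1 ∈ S ∪ A but 1 ∉ (A ∪ S) ∖ (S ∖ A).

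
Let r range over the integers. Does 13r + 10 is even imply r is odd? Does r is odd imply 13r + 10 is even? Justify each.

(⇒) fails and (⇐) fails.

(⟹) This fails: r = 6 gives 13r + 10 = 88, which is even, but 6 is even, not odd.

(⟸) This also fails: r = 3 is odd, but 13r + 10 = 49 is odd, not even.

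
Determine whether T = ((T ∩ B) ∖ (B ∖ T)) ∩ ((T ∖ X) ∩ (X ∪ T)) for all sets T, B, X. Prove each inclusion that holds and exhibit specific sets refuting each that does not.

(⊆) fails; (⊇) holds.

(⟹) This inclusion fails. Take T = {1}, B = ∅, X = ∅; then 1 ∈ T but 1 ∉ ((T ∩ B) ∖ (B ∖ T)) ∩ ((T ∖ X) ∩ (X ∪ T)).

(⟸) Let x ∈ ((T ∩ B) ∖ (B ∖ T)) ∩ ((T ∖ X) ∩ (X ∪ T)). Then x ∈ T ∩ B and x ∉ X, from which x ∈ T.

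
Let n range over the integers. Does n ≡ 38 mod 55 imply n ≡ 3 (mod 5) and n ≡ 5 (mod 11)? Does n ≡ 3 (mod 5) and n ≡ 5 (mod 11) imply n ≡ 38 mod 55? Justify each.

(→) Suppose n ≡ 38 (mod 55); write n = 55j + 38. Since 5 ∣ 55, reducing mod 5 gives n ≡ 38 ≡ 3 (mod 5); since 11 ∣ 55, reducing mod 11 gives n ≡ 38 ≡ 5 (mod 11).

(←) Conversely, if n ≡ 3 (mod 5) and n ≡ 5 (mod 11), then by the Chinese remainder theorem n ≡ 38 (mod 55). This is exactly n ≡ 38 (mod 55).

The biconditional holds.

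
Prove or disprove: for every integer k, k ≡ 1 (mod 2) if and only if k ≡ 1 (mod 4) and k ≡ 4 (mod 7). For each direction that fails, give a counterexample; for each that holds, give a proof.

The forward direction fails; the converse holds.

(⟹) This fails: k = 1 gives 1 ≡ 1 (mod 2) but 1 ≡ 1 (mod 7), so the conjunction on the right does not hold.

(⟸) Conversely, if k ≡ 1 (mod 4) and k ≡ 4 (mod 7), then by the Chinese remainder theorem k ≡ 25 (mod 28). Since 25 ≡ 1 (mod 2) and 2 ∣ 28, we get k ≡ 1 (mod 2).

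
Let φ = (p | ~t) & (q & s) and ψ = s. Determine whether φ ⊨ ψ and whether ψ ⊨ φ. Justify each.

(⇒) holds; (⇐) fails.

(→) Assume the antecedent. If p is true, the antecedent forces (p = T, s = T, t = F, q = T) or (p = T, s = T, t = T, q = T), and s holds there. If p is false, the antecedent forces (p = F, s = T, t = F, q = T), and s holds there. Either way s holds.

(←) This fails. Under p = F, s = T, t = F, q = F, the left side is false but the right side is true.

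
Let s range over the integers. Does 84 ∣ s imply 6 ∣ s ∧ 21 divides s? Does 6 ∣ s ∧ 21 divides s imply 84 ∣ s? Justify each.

(⇒) holds; (⇐) fails.

Converse. This fails: take s = 42. Both 6 ∣ 42 and 21 ∣ 42, yet 42 is not a multiple of 84 (since 42 = 0·84 + 42), so 84 ∤ 42.

Forward direction. If 84 ∣ s, write s = 84q. Since 84 = 14·6, s = 6·(14q), so 6 ∣ s; and since 84 = 4·21, s = 21·(4q), so 21 ∣ s.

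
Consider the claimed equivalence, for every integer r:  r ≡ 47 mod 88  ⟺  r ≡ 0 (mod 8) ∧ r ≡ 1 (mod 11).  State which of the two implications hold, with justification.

(⇒) fails and (⇐) fails.

(⟹) This fails: r = 47 gives 47 ≡ 47 (mod 88) but 47 ≡ 7 (mod 8), so the conjunction on the right does not hold.

(⟸) This fails: r = 56 satisfies both congruences on the right (56 ≡ 0 mod 8 and 56 ≡ 1 mod 11) yet 56 ≡ 56 (mod 88), not 47.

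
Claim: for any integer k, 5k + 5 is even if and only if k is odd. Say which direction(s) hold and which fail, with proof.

(→) Suppose 5k + 5 is even. Since 5 is odd, 5k and k have the same parity, so 5k + 5 ≡ k + 5 (mod 2). As 5 is odd, 5k + 5 is even exactly when k is odd. Thus k is odd.

(←) Conversely, suppose k is odd; write k = 2j + 1. Then 5k + 5 = 5·(2j + 1) + 5 = 2·5j + 10, which is even.

Equivalent; both directions hold.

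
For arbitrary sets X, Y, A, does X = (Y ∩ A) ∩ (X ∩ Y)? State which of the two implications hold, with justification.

(⊆) fails; (⊇) holds.

(⊆) This inclusion fails. Take X = {1}, Y = ∅, A = ∅; then 1 ∈ X but 1 ∉ (Y ∩ A) ∩ (X ∩ Y).

(⊇) Let x ∈ (Y ∩ A) ∩ (X ∩ Y). Then x ∈ X ∩ Y ∩ A, from which x ∈ X.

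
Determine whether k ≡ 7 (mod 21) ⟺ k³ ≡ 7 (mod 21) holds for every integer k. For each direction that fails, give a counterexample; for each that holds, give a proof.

(⟹) Suppose k ≡ 7 (mod 21). Write k = 21j + 7. Then (21j + 7)³ = 9261j³ + 9261j² + 3087j + 343 = 21(441j³ + 441j² + 147j + 16) + 7, so k³ ≡ 7 (mod 21).

(⟸) Conversely, suppose k³ ≡ 7 (mod 21). The only residue r in {0, …, 20} with r³ ≡ 7 (mod 21) is r = 7, so k ≡ 7 (mod 21).

Both directions hold.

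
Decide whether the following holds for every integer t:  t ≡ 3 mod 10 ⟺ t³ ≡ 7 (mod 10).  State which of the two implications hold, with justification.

(⇒) Suppose t ≡ 3 mod 10. Write t = 10j + 3. Then (10j + 3)³ = 1000j³ + 900j² + 270j + 27 = 10(100j³ + 90j² + 27j + 2) + 7, so t³ ≡ 7 (mod 10).

(⇐) For the converse, argue contrapositively. If t ≢ 3 (mod 10), then t is congruent to one of 0, 1, 2, 4, 5, 6, 7, 8, 9 modulo 10, and these give t³ ≡ 0, 1, 8, 4, 5, 6, 3, 2, 9 respectively — never 7.

Both directions hold.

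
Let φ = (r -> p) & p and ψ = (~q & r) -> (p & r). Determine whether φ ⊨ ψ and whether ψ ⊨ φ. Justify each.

Only the forward implication holds.

[⇒] Assume the antecedent. If p is true, (~q & r) -> (p & r) reduces to true regardless of the other variables. If p is false, the antecedent cannot hold. Either way (~q & r) -> (p & r) holds.

[⇐] This fails. Under p = F, r = F, q = F, the left side is false but the right side is true.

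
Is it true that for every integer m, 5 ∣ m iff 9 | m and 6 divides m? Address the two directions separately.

(→) This fails: take m = 5. Certainly 5 ∣ 5, but 9 ∤ 5.

(←) This fails: take m = 18. Both 9 ∣ 18 and 6 ∣ 18, yet 18 is not a multiple of 5 (since 18 = 3·5 + 3), so 5 ∤ 18.

(⇒) fails and (⇐) fails.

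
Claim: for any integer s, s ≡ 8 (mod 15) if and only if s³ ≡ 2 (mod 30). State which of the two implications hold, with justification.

Only the reverse direction holds.

(⇒) This fails: take s = 23. Then 23 ≡ 8 (mod 15), but 23³ = 12167 ≡ 17 (mod 30), not 2.

(⇐) Conversely, the residues r modulo 30 with r³ ≡ 2 (mod 30) are exactly {8}, and each is ≡ 8 (mod 15).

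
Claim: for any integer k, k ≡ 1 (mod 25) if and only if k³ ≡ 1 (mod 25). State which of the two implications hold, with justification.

Equivalent; both directions hold.

(⇐) Suppose k³ ≡ 1 (mod 25). The only residue r in {0, …, 24} with r³ ≡ 1 (mod 25) is r = 1, so k ≡ 1 (mod 25).

(⇒) Suppose k ≡ 1 (mod 25). Write k = 25j + 1. Then (25j + 1)³ = 15625j³ + 1875j² + 75j + 1 = 25(625j³ + 75j² + 3j) + 1, so k³ ≡ 1 (mod 25).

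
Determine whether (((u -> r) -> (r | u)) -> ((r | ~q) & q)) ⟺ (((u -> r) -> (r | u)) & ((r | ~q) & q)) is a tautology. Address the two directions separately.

Only the reverse direction holds.

(→) This fails. Under q = F, u = F, r = F, the left side is true but the right side is false.

(←) Assume the antecedent. If q is true, the antecedent forces (q = T, u = F, r = T) or (q = T, u = T, r = T), and the consequent holds there. If q is false, the antecedent cannot hold. Either way the consequent holds.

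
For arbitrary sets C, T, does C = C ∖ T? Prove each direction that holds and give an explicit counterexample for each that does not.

(⟹) This inclusion fails. Take C = {1}, T = {1}; then 1 ∈ C but 1 ∉ C ∖ T.

(⟸) Let x ∈ C ∖ T. Then x ∈ C and x ∉ T, from which x ∈ C.

The sets are not equal: only the reverse inclusion holds.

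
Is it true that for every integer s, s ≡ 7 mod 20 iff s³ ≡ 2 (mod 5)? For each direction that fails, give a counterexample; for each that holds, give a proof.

(⇒) fails and (⇐) fails.

(⟹) This fails: take s = 7. Then 7 ≡ 7 (mod 20), but 7³ = 343 ≡ 3 (mod 5), not 2.

(⟸) This fails: take s = 3. Then 3³ = 27 ≡ 2 (mod 5), yet 3 ≡ 3 (mod 20), not 7.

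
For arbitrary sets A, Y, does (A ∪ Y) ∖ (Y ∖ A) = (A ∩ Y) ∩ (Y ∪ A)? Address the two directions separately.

The sets are not equal: only the reverse inclusion holds.

Forward inclusion. This inclusion fails. Take A = {1}, Y = ∅; then 1 ∈ (A ∪ Y) ∖ (Y ∖ A) but 1 ∉ (A ∩ Y) ∩ (Y ∪ A).

Reverse inclusion. Let x ∈ (A ∩ Y) ∩ (Y ∪ A). Then x ∈ A ∩ Y, from which x ∈ (A ∪ Y) ∖ (Y ∖ A).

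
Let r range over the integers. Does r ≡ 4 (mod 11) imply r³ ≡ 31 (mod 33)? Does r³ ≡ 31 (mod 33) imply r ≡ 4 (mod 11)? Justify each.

(⟹) This fails: take r = 15. Then 15 ≡ 4 (mod 11), but 15³ = 3375 ≡ 9 (mod 33), not 31.

(⟸) Conversely, the residues r modulo 33 with r³ ≡ 31 (mod 33) are exactly {4}, and each is ≡ 4 (mod 11).

The forward direction fails; the converse holds.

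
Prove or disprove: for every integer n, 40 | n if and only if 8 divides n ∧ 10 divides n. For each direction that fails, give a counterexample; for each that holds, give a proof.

(⇒) If 40 ∣ n, write n = 40q. Since 40 = 5·8, n = 8·(5q), so 8 ∣ n; and since 40 = 4·10, n = 10·(4q), so 10 ∣ n.

(⇐) Suppose 8 ∣ n and 10 ∣ n. Any common multiple of 8 and 10 is a multiple of their lcm; here lcm(8, 10) = 8·10/gcd(8, 10) = 80/2 = 40, so 40 ∣ n.

Both directions hold.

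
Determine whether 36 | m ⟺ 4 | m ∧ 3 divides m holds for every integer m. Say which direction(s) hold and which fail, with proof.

Only the forward implication holds.

(→) If 36 ∣ m, write m = 36q. Since 36 = 9·4, m = 4·(9q), so 4 ∣ m; and since 36 = 12·3, m = 3·(12q), so 3 ∣ m.

(←) This fails: take m = 12. Both 4 ∣ 12 and 3 ∣ 12, yet 12 is not a multiple of 36 (since 12 = 0·36 + 12), so 36 ∤ 12.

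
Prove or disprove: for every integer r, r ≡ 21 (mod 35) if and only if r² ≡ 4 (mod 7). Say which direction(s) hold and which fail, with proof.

Neither direction holds.

Forward direction. This fails: take r = 21. Then 21 ≡ 21 (mod 35), but 21² = 441 ≡ 0 (mod 7), not 4.

Converse. This fails: take r = 2. Then 2² = 4 ≡ 4 (mod 7), yet 2 ≡ 2 (mod 35), not 21.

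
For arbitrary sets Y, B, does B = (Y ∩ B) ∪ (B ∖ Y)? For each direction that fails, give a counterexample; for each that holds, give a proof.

Both inclusions hold; the sets are equal.

(⊇) Let x ∈ (Y ∩ B) ∪ (B ∖ Y). Then either x ∈ B and x ∉ Y; or x ∈ Y ∩ B. In each case x ∈ B, so (Y ∩ B) ∪ (B ∖ Y) ⊆ B.

(⊆) Let x ∈ B. Then either x ∈ B and x ∉ Y; or x ∈ Y ∩ B. In each case x ∈ (Y ∩ B) ∪ (B ∖ Y), so B ⊆ (Y ∩ B) ∪ (B ∖ Y).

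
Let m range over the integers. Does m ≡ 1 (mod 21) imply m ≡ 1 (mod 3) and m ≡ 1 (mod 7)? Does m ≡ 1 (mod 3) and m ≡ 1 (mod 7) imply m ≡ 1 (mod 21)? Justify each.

Both directions hold.

(⟹) Suppose m ≡ 1 (mod 21); write m = 21j + 1. Since 3 ∣ 21, reducing mod 3 gives m ≡ 1 (mod 3); since 7 ∣ 21, reducing mod 7 gives m ≡ 1 (mod 7).

(⟸) Conversely, if m ≡ 1 (mod 3) and m ≡ 1 (mod 7), then by the Chinese remainder theorem m ≡ 1 (mod 21). This is exactly m ≡ 1 (mod 21).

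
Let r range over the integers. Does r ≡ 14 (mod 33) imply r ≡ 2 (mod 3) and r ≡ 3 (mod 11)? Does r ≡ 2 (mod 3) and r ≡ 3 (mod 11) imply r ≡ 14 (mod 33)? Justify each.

(⇒) Suppose r ≡ 14 (mod 33); write r = 33j + 14. Since 3 ∣ 33, reducing mod 3 gives r ≡ 14 ≡ 2 (mod 3); since 11 ∣ 33, reducing mod 11 gives r ≡ 14 ≡ 3 (mod 11).

(⇐) Conversely, if r ≡ 2 (mod 3) and r ≡ 3 (mod 11), then by the Chinese remainder theorem r ≡ 14 (mod 33). This is exactly r ≡ 14 (mod 33).

The biconditional holds.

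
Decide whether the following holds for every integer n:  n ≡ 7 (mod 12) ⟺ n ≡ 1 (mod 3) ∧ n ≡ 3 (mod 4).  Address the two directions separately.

(⇒) Suppose n ≡ 7 (mod 12); write n = 12j + 7. Since 3 ∣ 12, reducing mod 3 gives n ≡ 7 ≡ 1 (mod 3); since 4 ∣ 12, reducing mod 4 gives n ≡ 7 ≡ 3 (mod 4).

(⇐) Conversely, if n ≡ 1 (mod 3) and n ≡ 3 (mod 4), then by the Chinese remainder theorem n ≡ 7 (mod 12). This is exactly n ≡ 7 (mod 12).

Both implications hold.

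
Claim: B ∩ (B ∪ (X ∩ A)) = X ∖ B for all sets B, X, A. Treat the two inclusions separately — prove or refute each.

(⊆) fails and (⊇) fails.

(⟹) This inclusion fails. Take B = {1}, X = ∅, A = ∅; then 1 ∈ B ∩ (B ∪ (X ∩ A)) but 1 ∉ X ∖ B.

(⟸) This inclusion fails. Take B = ∅, X = {1}, A = ∅; then 1 ∈ X ∖ B but 1 ∉ B ∩ (B ∪ (X ∩ A)).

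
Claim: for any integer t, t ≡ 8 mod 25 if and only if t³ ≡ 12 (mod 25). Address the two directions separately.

[⇒] Suppose t ≡ 8 mod 25. Write t = 25j + 8. Then (25j + 8)³ = 15625j³ + 15000j² + 4800j + 512 = 25(625j³ + 600j² + 192j + 20) + 12, so t³ ≡ 12 (mod 25).

[⇐] Conversely, suppose t³ ≡ 12 (mod 25). The only residue r in {0, …, 24} with r³ ≡ 12 (mod 25) is r = 8, so t ≡ 8 (mod 25).

The biconditional holds.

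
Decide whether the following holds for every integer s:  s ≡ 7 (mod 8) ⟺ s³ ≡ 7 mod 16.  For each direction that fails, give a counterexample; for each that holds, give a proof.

Only the converse holds.

[⇒] This fails: take s = 15. Then 15 ≡ 7 (mod 8), but 15³ = 3375 ≡ 15 (mod 16), not 7.

[⇐] Conversely, the residues r modulo 16 with r³ ≡ 7 (mod 16) are exactly {7}, and each is ≡ 7 (mod 8).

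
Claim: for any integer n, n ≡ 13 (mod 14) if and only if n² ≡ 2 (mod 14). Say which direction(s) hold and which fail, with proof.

[⇒] This fails: take n = 13. Then 13 ≡ 13 (mod 14), but 13² = 169 ≡ 1 (mod 14), not 2.

[⇐] This fails: take n = 4. Then 4² = 16 ≡ 2 (mod 14), yet 4 ≡ 4 (mod 14), not 13.

Neither direction holds.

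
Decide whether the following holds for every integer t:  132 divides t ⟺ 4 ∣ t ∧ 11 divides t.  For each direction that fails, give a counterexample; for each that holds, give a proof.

Only the forward direction holds.

(⇐) This fails: take t = 44. Both 4 ∣ 44 and 11 ∣ 44, yet 44 is not a multiple of 132 (since 44 = 0·132 + 44), so 132 ∤ 44.

(⇒) If 132 ∣ t, write t = 132q. Since 132 = 33·4, t = 4·(33q), so 4 ∣ t; and since 132 = 12·11, t = 11·(12q), so 11 ∣ t.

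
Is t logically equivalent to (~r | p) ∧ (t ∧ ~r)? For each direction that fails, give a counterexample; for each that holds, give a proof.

Not equivalent: only (⇐) holds.

(⇒) This fails. Under r = T, t = T, p = F, the left side is true but the right side is false.

(⇐) Assume the antecedent. If r is true, the antecedent cannot hold. If r is false, the antecedent forces (r = F, t = T, p = F) or (r = F, t = T, p = T), and t holds there. Either way t holds.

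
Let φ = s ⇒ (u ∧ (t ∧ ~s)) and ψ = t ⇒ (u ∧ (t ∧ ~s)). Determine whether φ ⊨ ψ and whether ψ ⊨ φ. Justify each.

(⇒) fails and (⇐) fails.

Forward direction. This fails. Under s = F, u = F, t = T, the left side is true but the right side is false.

Converse. This fails. Under s = T, u = F, t = F, the left side is false but the right side is true.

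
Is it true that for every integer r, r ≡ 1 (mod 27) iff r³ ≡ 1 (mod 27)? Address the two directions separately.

Only the forward direction holds.

(⇒) Suppose r ≡ 1 (mod 27). Write r = 27j + 1. Then (27j + 1)³ = 19683j³ + 2187j² + 81j + 1 = 27(729j³ + 81j² + 3j) + 1, so r³ ≡ 1 (mod 27).

(⇐) This fails: take r = 10. Then 10³ = 1000 ≡ 1 (mod 27), yet 10 ≡ 10 (mod 27), not 1.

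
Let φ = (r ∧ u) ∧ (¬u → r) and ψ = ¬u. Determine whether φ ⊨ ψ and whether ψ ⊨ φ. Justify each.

Neither implication holds.

(⇒) This fails. Under r = T, u = T, the left side is true but the right side is false.

(⇐) This fails. Under r = F, u = F, the left side is false but the right side is true.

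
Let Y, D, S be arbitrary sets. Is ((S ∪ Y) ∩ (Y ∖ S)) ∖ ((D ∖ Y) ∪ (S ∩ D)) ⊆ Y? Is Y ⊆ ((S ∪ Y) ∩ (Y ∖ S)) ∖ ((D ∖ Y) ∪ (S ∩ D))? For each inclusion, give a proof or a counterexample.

(⊆) holds; (⊇) fails.

(⊇) This inclusion fails. Take Y = {1}, D = ∅, S = {1}; then 1 ∈ Y but 1 ∉ ((S ∪ Y) ∩ (Y ∖ S)) ∖ ((D ∖ Y) ∪ (S ∩ D)).

(⊆) Let x ∈ ((S ∪ Y) ∩ (Y ∖ S)) ∖ ((D ∖ Y) ∪ (S ∩ D)). Then either x ∈ Y and x ∉ D, S; or x ∈ Y ∩ D and x ∉ S. In each case x ∈ Y, so ((S ∪ Y) ∩ (Y ∖ S)) ∖ ((D ∖ Y) ∪ (S ∩ D)) ⊆ Y.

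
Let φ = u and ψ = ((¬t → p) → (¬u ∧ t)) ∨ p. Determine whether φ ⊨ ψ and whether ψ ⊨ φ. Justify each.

Both directions fail.

(→) This fails. Under u = T, p = F, t = T, the left side is true but the right side is false.

(←) This fails. Under u = F, p = F, t = F, the left side is false but the right side is true.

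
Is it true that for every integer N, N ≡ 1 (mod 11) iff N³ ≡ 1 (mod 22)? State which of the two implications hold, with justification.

[⇒] This fails: take N = 12. Then 12 ≡ 1 (mod 11), but 12³ = 1728 ≡ 12 (mod 22), not 1.

[⇐] Conversely, the residues r modulo 22 with r³ ≡ 1 (mod 22) are exactly {1}, and each is ≡ 1 (mod 11).

(⇒) fails; (⇐) holds.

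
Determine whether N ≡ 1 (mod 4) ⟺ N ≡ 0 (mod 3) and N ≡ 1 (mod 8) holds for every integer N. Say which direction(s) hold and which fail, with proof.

Forward direction. This fails: N = 1 gives 1 ≡ 1 (mod 4) but 1 ≡ 1 (mod 3), so the conjunction on the right does not hold.

Converse. If N ≡ 0 (mod 3) and N ≡ 1 (mod 8), then by the Chinese remainder theorem N ≡ 9 (mod 24). Since 9 ≡ 1 (mod 4) and 4 ∣ 24, we get N ≡ 1 (mod 4).

Only the reverse direction holds.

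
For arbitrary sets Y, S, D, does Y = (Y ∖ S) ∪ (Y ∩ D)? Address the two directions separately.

The sets are not equal: only the reverse inclusion holds.

(⊆) This inclusion fails. Take Y = {1}, S = {1}, D = ∅; then 1 ∈ Y but 1 ∉ (Y ∖ S) ∪ (Y ∩ D).

(⊇) Let x ∈ (Y ∖ S) ∪ (Y ∩ D). Then either x ∈ Y and x ∉ S, D; or x ∈ Y ∩ D and x ∉ S; or x ∈ Y ∩ S ∩ D. In each case x ∈ Y, so (Y ∖ S) ∪ (Y ∩ D) ⊆ Y.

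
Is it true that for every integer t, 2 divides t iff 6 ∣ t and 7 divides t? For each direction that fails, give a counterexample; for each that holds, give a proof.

(→) This fails: take t = 2. Certainly 2 ∣ 2, but 6 ∤ 2.

(←) Suppose 6 ∣ t and 7 ∣ t. Any common multiple of 6 and 7 is a multiple of their lcm; here gcd(6, 7) = 1, so lcm(6, 7) = 6·7 = 42, so 42 ∣ t. Since 2 ∣ 42, it follows that 2 ∣ t.

(⇒) fails; (⇐) holds.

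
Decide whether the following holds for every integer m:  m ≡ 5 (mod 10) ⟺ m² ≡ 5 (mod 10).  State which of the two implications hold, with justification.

Forward direction. Suppose m ≡ 5 (mod 10). Write m = 10j + 5. Then (10j + 5)² = 100j² + 100j + 25 = 10(10j² + 10j + 2) + 5, so m² ≡ 5 (mod 10).

Converse. Suppose m² ≡ 5 (mod 10). The only residue r in {0, …, 9} with r² ≡ 5 (mod 10) is r = 5, so m ≡ 5 (mod 10).

Equivalent; both directions hold.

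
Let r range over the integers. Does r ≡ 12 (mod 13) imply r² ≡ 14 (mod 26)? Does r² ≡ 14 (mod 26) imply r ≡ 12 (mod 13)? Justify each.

Forward direction. This fails: take r = 25. Then 25 ≡ 12 (mod 13), but 25² = 625 ≡ 1 (mod 26), not 14.

Converse. This fails: take r = 14. Then 14² = 196 ≡ 14 (mod 26), yet 14 ≡ 1 (mod 13), not 12.

Neither implication holds.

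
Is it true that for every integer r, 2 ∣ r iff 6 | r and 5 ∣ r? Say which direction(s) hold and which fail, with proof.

(⇒) This fails: take r = 2. Certainly 2 ∣ 2, but 6 ∤ 2.

(⇐) Suppose 6 ∣ r and 5 ∣ r. Any common multiple of 6 and 5 is a multiple of their lcm; here gcd(6, 5) = 1, so lcm(6, 5) = 6·5 = 30, so 30 ∣ r. Since 2 ∣ 30, it follows that 2 ∣ r.

Not equivalent: only (⇐) holds.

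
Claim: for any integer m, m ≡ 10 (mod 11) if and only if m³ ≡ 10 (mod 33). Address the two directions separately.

Only the converse holds.

Forward direction. This fails: take m = 21. Then 21 ≡ 10 (mod 11), but 21³ = 9261 ≡ 21 (mod 33), not 10.

Converse. The residues r modulo 33 with r³ ≡ 10 (mod 33) are exactly {10}, and each is ≡ 10 (mod 11).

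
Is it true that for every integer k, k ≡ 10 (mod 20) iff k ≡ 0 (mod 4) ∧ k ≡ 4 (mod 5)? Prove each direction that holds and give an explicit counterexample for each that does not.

Forward direction. This fails: k = 10 gives 10 ≡ 10 (mod 20) but 10 ≡ 2 (mod 4), so the conjunction on the right does not hold.

Converse. This fails: k = 4 satisfies both congruences on the right (4 ≡ 0 mod 4 and 4 ≡ 4 mod 5) yet 4 ≡ 4 (mod 20), not 10.

(⇒) fails and (⇐) fails.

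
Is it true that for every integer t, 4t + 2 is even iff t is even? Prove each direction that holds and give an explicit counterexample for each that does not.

Only the converse holds.

Forward direction. This fails: take t = 1. Then 4t + 2 = 6, which is even, yet t = 1 is odd, not even.

Converse. Suppose t is even. Since 4 is even, 4t is even for every t, so 4t + 2 has the same parity as 2, which is even. Hence 4t + 2 is even.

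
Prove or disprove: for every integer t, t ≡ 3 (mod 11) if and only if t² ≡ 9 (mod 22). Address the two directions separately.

(⟹) This fails: take t = 14. Then 14 ≡ 3 (mod 11), but 14² = 196 ≡ 20 (mod 22), not 9.

(⟸) This fails: take t = 19. Then 19² = 361 ≡ 9 (mod 22), yet 19 ≡ 8 (mod 11), not 3.

Neither implication holds.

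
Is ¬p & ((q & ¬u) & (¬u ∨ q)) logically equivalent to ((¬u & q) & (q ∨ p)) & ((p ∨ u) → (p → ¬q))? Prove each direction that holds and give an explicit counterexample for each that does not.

The biconditional holds.

(→) Assume the antecedent. If u is true, the antecedent cannot hold. If u is false, the antecedent forces (u = F, p = F, q = T), and the consequent holds there. Either way the consequent holds.

(←) Assume the antecedent. If u is true, the antecedent cannot hold. If u is false, the antecedent forces (u = F, p = F, q = T), and ¬p & ((q & ¬u) & (¬u ∨ q)) holds there. Either way ¬p & ((q & ¬u) & (¬u ∨ q)) holds.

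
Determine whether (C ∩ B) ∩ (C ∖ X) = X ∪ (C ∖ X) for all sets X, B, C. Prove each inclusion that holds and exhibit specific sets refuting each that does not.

Only the forward inclusion holds.

(⊆) Let x ∈ (C ∩ B) ∩ (C ∖ X). Then x ∈ B ∩ C and x ∉ X, from which x ∈ X ∪ (C ∖ X).

(⊇) This inclusion fails. Take X = {1}, B = ∅, C = ∅; then 1 ∈ X ∪ (C ∖ X) but 1 ∉ (C ∩ B) ∩ (C ∖ X).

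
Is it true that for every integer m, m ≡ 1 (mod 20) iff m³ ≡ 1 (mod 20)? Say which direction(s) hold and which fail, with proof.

(→) Suppose m ≡ 1 (mod 20). Write m = 20j + 1. Then (20j + 1)³ = 8000j³ + 1200j² + 60j + 1 = 20(400j³ + 60j² + 3j) + 1, so m³ ≡ 1 (mod 20).

(←) Conversely, suppose m³ ≡ 1 (mod 20). The only residue r in {0, …, 19} with r³ ≡ 1 (mod 20) is r = 1, so m ≡ 1 (mod 20).

The biconditional holds.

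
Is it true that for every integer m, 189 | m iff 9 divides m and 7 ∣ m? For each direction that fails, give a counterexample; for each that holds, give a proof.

(⇐) This fails: take m = 63. Both 9 ∣ 63 and 7 ∣ 63, yet 63 is not a multiple of 189 (since 63 = 0·189 + 63), so 189 ∤ 63.

(⇒) If 189 ∣ m, write m = 189q. Since 189 = 21·9, m = 9·(21q), so 9 ∣ m; and since 189 = 27·7, m = 7·(27q), so 7 ∣ m.

The forward direction holds; the converse fails.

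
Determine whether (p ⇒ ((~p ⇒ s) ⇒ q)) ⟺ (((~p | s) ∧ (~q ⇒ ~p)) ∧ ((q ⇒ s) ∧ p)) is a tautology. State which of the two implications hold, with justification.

The forward direction fails; the converse holds.

[⇐] Assume the antecedent. If p is true, the antecedent forces (p = T, s = T, q = T), and p ⇒ ((~p ⇒ s) ⇒ q) holds there. If p is false, the antecedent cannot hold. Either way p ⇒ ((~p ⇒ s) ⇒ q) holds.

[⇒] This fails. Under p = F, s = F, q = F, the left side is true but the right side is false.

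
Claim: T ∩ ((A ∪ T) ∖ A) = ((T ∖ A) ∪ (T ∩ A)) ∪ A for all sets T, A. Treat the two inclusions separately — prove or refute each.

(⊆) Let x ∈ T ∩ ((A ∪ T) ∖ A). Then x ∈ T and x ∉ A, from which x ∈ ((T ∖ A) ∪ (T ∩ A)) ∪ A.

(⊇) This inclusion fails. Take T = ∅, A = {1}; then 1 ∈ ((T ∖ A) ∪ (T ∩ A)) ∪ A but 1 ∉ T ∩ ((A ∪ T) ∖ A).

The sets are not equal: only the forward inclusion holds.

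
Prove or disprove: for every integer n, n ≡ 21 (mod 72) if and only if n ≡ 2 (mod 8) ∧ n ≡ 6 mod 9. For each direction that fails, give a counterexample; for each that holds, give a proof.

(⇒) This fails: n = 21 gives 21 ≡ 21 (mod 72) but 21 ≡ 5 (mod 8), so the conjunction on the right does not hold.

(⇐) This fails: n = 42 satisfies both congruences on the right (42 ≡ 2 mod 8 and 42 ≡ 6 mod 9) yet 42 ≡ 42 (mod 72), not 21.

(⇒) fails and (⇐) fails.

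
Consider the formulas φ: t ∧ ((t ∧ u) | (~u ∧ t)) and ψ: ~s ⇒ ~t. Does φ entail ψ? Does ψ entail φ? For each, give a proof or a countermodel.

[⇒] This fails. Under t = T, u = F, s = F, the left side is true but the right side is false.

[⇐] This fails. Under t = F, u = F, s = F, the left side is false but the right side is true.

Neither direction holds.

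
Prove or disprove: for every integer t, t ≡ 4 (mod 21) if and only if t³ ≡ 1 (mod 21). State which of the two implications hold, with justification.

Only the forward implication holds.

(→) Suppose t ≡ 4 (mod 21). Write t = 21j + 4. Then (21j + 4)³ = 9261j³ + 5292j² + 1008j + 64 = 21(441j³ + 252j² + 48j + 3) + 1, so t³ ≡ 1 (mod 21).

(←) This fails: take t = 1. Then 1³ = 1 ≡ 1 (mod 21), yet 1 ≡ 1 (mod 21), not 4.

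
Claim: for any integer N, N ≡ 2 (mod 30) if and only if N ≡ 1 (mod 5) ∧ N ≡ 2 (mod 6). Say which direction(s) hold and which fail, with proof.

(⟹) This fails: N = 2 gives 2 ≡ 2 (mod 30) but 2 ≡ 2 (mod 5), so the conjunction on the right does not hold.

(⟸) This fails: N = 26 satisfies both congruences on the right (26 ≡ 1 mod 5 and 26 ≡ 2 mod 6) yet 26 ≡ 26 (mod 30), not 2.

Neither implication holds.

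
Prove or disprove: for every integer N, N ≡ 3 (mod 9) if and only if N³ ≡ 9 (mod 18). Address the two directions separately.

(⇒) This fails: take N = 12. Then 12 ≡ 3 (mod 9), but 12³ = 1728 ≡ 0 (mod 18), not 9.

(⇐) This fails: take N = 9. Then 9³ = 729 ≡ 9 (mod 18), yet 9 ≡ 0 (mod 9), not 3.

Both directions fail.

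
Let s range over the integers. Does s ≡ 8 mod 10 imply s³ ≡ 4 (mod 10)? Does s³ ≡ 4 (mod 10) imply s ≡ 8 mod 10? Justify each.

(→) This fails: take s = 8. Then 8 ≡ 8 (mod 10), but 8³ = 512 ≡ 2 (mod 10), not 4.

(←) This fails: take s = 4. Then 4³ = 64 ≡ 4 (mod 10), yet 4 ≡ 4 (mod 10), not 8.

(⇒) fails and (⇐) fails.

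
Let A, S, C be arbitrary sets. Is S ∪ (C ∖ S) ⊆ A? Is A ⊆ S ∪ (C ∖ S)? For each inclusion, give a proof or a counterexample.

(⊆) fails and (⊇) fails.

(⊆) This inclusion fails. Take A = ∅, S = {1}, C = ∅; then 1 ∈ S ∪ (C ∖ S) but 1 ∉ A.

(⊇) This inclusion fails. Take A = {1}, S = ∅, C = ∅; then 1 ∈ A but 1 ∉ S ∪ (C ∖ S).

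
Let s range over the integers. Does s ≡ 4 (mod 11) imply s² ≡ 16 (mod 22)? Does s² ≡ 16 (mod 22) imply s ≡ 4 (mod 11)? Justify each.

(⟹) This fails: take s = 15. Then 15 ≡ 4 (mod 11), but 15² = 225 ≡ 5 (mod 22), not 16.

(⟸) This fails: take s = 18. Then 18² = 324 ≡ 16 (mod 22), yet 18 ≡ 7 (mod 11), not 4.

Neither direction holds.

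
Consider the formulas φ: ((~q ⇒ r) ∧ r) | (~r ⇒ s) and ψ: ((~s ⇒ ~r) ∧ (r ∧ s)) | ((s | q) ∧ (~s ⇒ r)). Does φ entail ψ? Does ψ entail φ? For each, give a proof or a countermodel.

(⟹) This fails. Under r = T, q = F, s = F, the left side is true but the right side is false.

(⟸) Assume the antecedent. If r is true, ((~q ⇒ r) ∧ r) | (~r ⇒ s) reduces to true regardless of the other variables. If r is false, the antecedent forces (r = F, q = F, s = T) or (r = F, q = T, s = T), and ((~q ⇒ r) ∧ r) | (~r ⇒ s) holds there. Either way ((~q ⇒ r) ∧ r) | (~r ⇒ s) holds.

Not equivalent: only (⇐) holds.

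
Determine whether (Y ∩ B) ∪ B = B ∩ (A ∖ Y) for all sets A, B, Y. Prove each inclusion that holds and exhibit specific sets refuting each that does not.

(⊆) This inclusion fails. Take A = ∅, B = {1}, Y = ∅; then 1 ∈ (Y ∩ B) ∪ B but 1 ∉ B ∩ (A ∖ Y).

(⊇) Let x ∈ B ∩ (A ∖ Y). Then x ∈ A ∩ B and x ∉ Y, from which x ∈ (Y ∩ B) ∪ B.

The sets are not equal: only the reverse inclusion holds.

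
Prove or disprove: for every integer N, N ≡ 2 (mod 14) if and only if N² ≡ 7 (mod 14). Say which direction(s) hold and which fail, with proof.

Forward direction. This fails: take N = 2. Then 2 ≡ 2 (mod 14), but 2² = 4 ≡ 4 (mod 14), not 7.

Converse. This fails: take N = 7. Then 7² = 49 ≡ 7 (mod 14), yet 7 ≡ 7 (mod 14), not 2.

Neither implication holds.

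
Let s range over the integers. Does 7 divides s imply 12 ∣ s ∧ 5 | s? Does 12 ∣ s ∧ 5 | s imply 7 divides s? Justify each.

Both directions fail.

Forward direction. This fails: take s = 7. Certainly 7 ∣ 7, but 12 ∤ 7.

Converse. This fails: take s = 60. Both 12 ∣ 60 and 5 ∣ 60, yet 60 is not a multiple of 7 (since 60 = 8·7 + 4), so 7 ∤ 60.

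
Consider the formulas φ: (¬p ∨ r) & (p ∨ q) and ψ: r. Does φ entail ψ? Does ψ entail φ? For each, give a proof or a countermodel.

Both directions fail.

Forward direction. This fails. Under q = T, r = F, p = F, the left side is true but the right side is false.

Converse. This fails. Under q = F, r = T, p = F, the left side is false but the right side is true.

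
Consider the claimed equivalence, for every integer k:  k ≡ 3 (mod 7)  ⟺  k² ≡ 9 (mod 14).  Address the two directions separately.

[⇒] This fails: take k = 10. Then 10 ≡ 3 (mod 7), but 10² = 100 ≡ 2 (mod 14), not 9.

[⇐] This fails: take k = 11. Then 11² = 121 ≡ 9 (mod 14), yet 11 ≡ 4 (mod 7), not 3.

Both directions fail.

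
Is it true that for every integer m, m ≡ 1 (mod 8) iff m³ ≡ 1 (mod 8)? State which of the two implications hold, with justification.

The biconditional holds.

Forward direction. Suppose m ≡ 1 (mod 8). Write m = 8j + 1. Then (8j + 1)³ = 512j³ + 192j² + 24j + 1 = 8(64j³ + 24j² + 3j) + 1, so m³ ≡ 1 (mod 8).

Converse. Suppose m³ ≡ 1 (mod 8). The only residue r in {0, …, 7} with r³ ≡ 1 (mod 8) is r = 1, so m ≡ 1 (mod 8).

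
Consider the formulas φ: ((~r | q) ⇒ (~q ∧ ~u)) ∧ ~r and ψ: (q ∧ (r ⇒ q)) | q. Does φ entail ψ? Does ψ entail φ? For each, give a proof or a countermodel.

Forward direction. This fails. Under u = F, q = F, r = F, the left side is true but the right side is false.

Converse. This fails. Under u = F, q = T, r = F, the left side is false but the right side is true.

Neither direction holds.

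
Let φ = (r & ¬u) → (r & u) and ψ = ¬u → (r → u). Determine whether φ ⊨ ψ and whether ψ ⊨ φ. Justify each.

[⇐] Assume the antecedent. If r is true, the antecedent forces (r = T, u = T), and (r & ¬u) → (r & u) holds there. If r is false, (r & ¬u) → (r & u) reduces to true regardless of the other variables. Either way (r & ¬u) → (r & u) holds.

[⇒] Assume the antecedent. If r is true, the antecedent forces (r = T, u = T), and ¬u → (r → u) holds there. If r is false, ¬u → (r → u) reduces to true regardless of the other variables. Either way ¬u → (r → u) holds.

The biconditional holds.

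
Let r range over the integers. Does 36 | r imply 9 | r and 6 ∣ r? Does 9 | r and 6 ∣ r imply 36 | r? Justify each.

Only the forward direction holds.

(⟹) If 36 ∣ r, write r = 36q. Since 36 = 4·9, r = 9·(4q), so 9 ∣ r; and since 36 = 6·6, r = 6·(6q), so 6 ∣ r.

(⟸) This fails: take r = 18. Both 9 ∣ 18 and 6 ∣ 18, yet 18 is not a multiple of 36 (since 18 = 0·36 + 18), so 36 ∤ 18.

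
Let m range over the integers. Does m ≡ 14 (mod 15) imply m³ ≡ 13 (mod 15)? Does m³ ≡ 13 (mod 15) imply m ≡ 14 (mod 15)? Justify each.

(→) This fails: take m = 14. Then 14 ≡ 14 (mod 15), but 14³ = 2744 ≡ 14 (mod 15), not 13.

(←) This fails: take m = 7. Then 7³ = 343 ≡ 13 (mod 15), yet 7 ≡ 7 (mod 15), not 14.

Neither direction holds.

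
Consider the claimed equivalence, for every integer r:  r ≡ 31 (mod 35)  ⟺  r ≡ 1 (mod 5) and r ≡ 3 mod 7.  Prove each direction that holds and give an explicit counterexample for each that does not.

Both directions hold.

[⇒] Suppose r ≡ 31 (mod 35); write r = 35j + 31. Since 5 ∣ 35, reducing mod 5 gives r ≡ 31 ≡ 1 (mod 5); since 7 ∣ 35, reducing mod 7 gives r ≡ 31 ≡ 3 (mod 7).

[⇐] Conversely, if r ≡ 1 (mod 5) and r ≡ 3 (mod 7), then by the Chinese remainder theorem r ≡ 31 (mod 35). This is exactly r ≡ 31 (mod 35).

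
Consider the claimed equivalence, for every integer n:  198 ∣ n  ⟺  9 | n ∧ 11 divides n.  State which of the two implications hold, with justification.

(⇒) If 198 ∣ n, write n = 198q. Since 198 = 22·9, n = 9·(22q), so 9 ∣ n; and since 198 = 18·11, n = 11·(18q), so 11 ∣ n.

(⇐) This fails: take n = 99. Both 9 ∣ 99 and 11 ∣ 99, yet 99 is not a multiple of 198 (since 99 = 0·198 + 99), so 198 ∤ 99.

Only the forward direction holds.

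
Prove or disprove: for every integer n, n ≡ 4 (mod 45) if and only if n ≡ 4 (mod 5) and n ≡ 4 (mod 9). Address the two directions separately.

Both implications hold.

[⇒] Suppose n ≡ 4 (mod 45); write n = 45j + 4. Since 5 ∣ 45, reducing mod 5 gives n ≡ 4 (mod 5); since 9 ∣ 45, reducing mod 9 gives n ≡ 4 (mod 9).

[⇐] Conversely, if n ≡ 4 (mod 5) and n ≡ 4 (mod 9), then by the Chinese remainder theorem n ≡ 4 (mod 45). This is exactly n ≡ 4 (mod 45).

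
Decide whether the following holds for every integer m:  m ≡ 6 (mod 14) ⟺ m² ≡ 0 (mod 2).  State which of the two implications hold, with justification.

(→) Suppose m ≡ 6 (mod 14). Then m² ≡ 6² = 36 (mod 14), and since 2 ∣ 14, also m² ≡ 0 (mod 2).

(←) This fails: take m = 0. Then 0² = 0 ≡ 0 (mod 2), yet 0 ≡ 0 (mod 14), not 6.

(⇒) holds; (⇐) fails.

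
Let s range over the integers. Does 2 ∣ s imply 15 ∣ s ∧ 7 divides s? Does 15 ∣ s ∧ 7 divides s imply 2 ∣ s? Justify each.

(⟹) This fails: take s = 2. Certainly 2 ∣ 2, but 15 ∤ 2.

(⟸) This fails: take s = 105. Both 15 ∣ 105 and 7 ∣ 105, yet 105 is not a multiple of 2 (since 105 = 52·2 + 1), so 2 ∤ 105.

Both directions fail.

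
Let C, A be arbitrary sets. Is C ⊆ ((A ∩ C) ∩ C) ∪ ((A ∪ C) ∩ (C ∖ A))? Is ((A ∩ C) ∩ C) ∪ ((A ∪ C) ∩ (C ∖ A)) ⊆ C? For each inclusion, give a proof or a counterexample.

Both inclusions hold; the sets are equal.

Reverse inclusion. Let x ∈ ((A ∩ C) ∩ C) ∪ ((A ∪ C) ∩ (C ∖ A)). Then either x ∈ C and x ∉ A; or x ∈ C ∩ A. In each case x ∈ C, so ((A ∩ C) ∩ C) ∪ ((A ∪ C) ∩ (C ∖ A)) ⊆ C.

Forward inclusion. Let x ∈ C. Then either x ∈ C and x ∉ A; or x ∈ C ∩ A. In each case x ∈ ((A ∩ C) ∩ C) ∪ ((A ∪ C) ∩ (C ∖ A)), so C ⊆ ((A ∩ C) ∩ C) ∪ ((A ∪ C) ∩ (C ∖ A)).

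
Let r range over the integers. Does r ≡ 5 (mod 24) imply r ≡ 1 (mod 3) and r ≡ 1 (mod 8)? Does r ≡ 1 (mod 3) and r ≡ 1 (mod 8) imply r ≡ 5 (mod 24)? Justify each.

(⇒) This fails: r = 5 gives 5 ≡ 5 (mod 24) but 5 ≡ 2 (mod 3), so the conjunction on the right does not hold.

(⇐) This fails: r = 1 satisfies both congruences on the right (1 ≡ 1 mod 3 and 1 ≡ 1 mod 8) yet 1 ≡ 1 (mod 24), not 5.

Neither direction holds.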